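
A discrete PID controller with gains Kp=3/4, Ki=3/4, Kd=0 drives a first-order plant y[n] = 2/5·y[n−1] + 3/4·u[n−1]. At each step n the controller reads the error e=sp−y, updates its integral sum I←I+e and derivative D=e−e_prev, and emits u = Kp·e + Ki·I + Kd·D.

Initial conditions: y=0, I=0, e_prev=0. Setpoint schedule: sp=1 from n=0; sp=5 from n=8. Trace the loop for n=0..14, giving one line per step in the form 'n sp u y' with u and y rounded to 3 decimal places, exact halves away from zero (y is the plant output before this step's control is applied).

(exact arithmetic carried between steps; '≈' marks a value shown rounded to 6 d.p. or computed from one; I and e_prev carry over from the previous line; the table rounds u and y to 3 d.p., halves away from zero)
n=0: y=0, sp=1, e=sp−y=1; I=1, D=e−e_prev=1; u=3/4·1+3/4·1+0·1=1.5; next y=2/5·0+3/4·1.5=1.125
n=1: y=1.125, sp=1, e=sp−y=-0.125; I=0.875, D=e−e_prev=-1.125; u=3/4·(-0.125)+3/4·0.875+0·(-1.125)=0.5625; next y=2/5·1.125+3/4·0.5625=0.871875
n=2: y=0.871875, sp=1, e=sp−y=0.128125; I=1.003125, D=e−e_prev=0.253125; u=3/4·0.128125+3/4·1.003125+0·0.253125≈0.848438; next y=2/5·0.871875+3/4·0.848438≈0.985078
n=3: y≈0.985078, sp=1, e=sp−y≈0.014922; I≈1.018047, D=e−e_prev≈-0.113203; u=3/4·0.014922+3/4·1.018047+0·(-0.113203)≈0.774727; next y=2/5·0.985078+3/4·0.774727≈0.975076
n=4: y≈0.975076, sp=1, e=sp−y≈0.024924; I≈1.042971, D=e−e_prev≈0.010002; u=3/4·0.024924+3/4·1.042971+0·0.010002≈0.800921; next y=2/5·0.975076+3/4·0.800921≈0.990721
n=5: y≈0.990721, sp=1, e=sp−y≈0.009279; I≈1.052250, D=e−e_prev≈-0.015645; u=3/4·0.009279+3/4·1.052250+0·(-0.015645)≈0.796146; next y=2/5·0.990721+3/4·0.796146≈0.993398
n=6: y≈0.993398, sp=1, e=sp−y≈0.006602; I≈1.058851, D=e−e_prev≈-0.002677; u=3/4·0.006602+3/4·1.058851+0·(-0.002677)≈0.799090; next y=2/5·0.993398+3/4·0.799090≈0.996677
n=7: y≈0.996677, sp=1, e=sp−y≈0.003323; I≈1.062175, D=e−e_prev≈-0.003278; u=3/4·0.003323+3/4·1.062175+0·(-0.003278)≈0.799123; next y=2/5·0.996677+3/4·0.799123≈0.998013
n=8: y≈0.998013, sp=5, e=sp−y≈4.001987; I≈5.064161, D=e−e_prev≈3.998663; u=3/4·4.001987+3/4·5.064161+0·3.998663≈6.799611; next y=2/5·0.998013+3/4·6.799611≈5.498914
n=9: y≈5.498914, sp=5, e=sp−y≈-0.498914; I≈4.565248, D=e−e_prev≈-4.500900; u=3/4·(-0.498914)+3/4·4.565248+0·(-4.500900)≈3.049751; next y=2/5·5.498914+3/4·3.049751≈4.486878
n=10: y≈4.486878, sp=5, e=sp−y≈0.513122; I≈5.078369, D=e−e_prev≈1.012035; u=3/4·0.513122+3/4·5.078369+0·1.012035≈4.193618; next y=2/5·4.486878+3/4·4.193618≈4.939965
n=11: y≈4.939965, sp=5, e=sp−y≈0.060035; I≈5.138404, D=e−e_prev≈-0.453087; u=3/4·0.060035+3/4·5.138404+0·(-0.453087)≈3.898829; next y=2/5·4.939965+3/4·3.898829≈4.900108
n=12: y≈4.900108, sp=5, e=sp−y≈0.099892; I≈5.238296, D=e−e_prev≈0.039857; u=3/4·0.099892+3/4·5.238296+0·0.039857≈4.003641; next y=2/5·4.900108+3/4·4.003641≈4.962774
n=13: y≈4.962774, sp=5, e=sp−y≈0.037226; I≈5.275522, D=e−e_prev≈-0.062666; u=3/4·0.037226+3/4·5.275522+0·(-0.062666)≈3.984561; next y=2/5·4.962774+3/4·3.984561≈4.973530
n=14: y≈4.973530, sp=5, e=sp−y≈0.026470; I≈5.301992, D=e−e_prev≈-0.010756; u=3/4·0.026470+3/4·5.301992+0·(-0.010756)≈3.996346; next y=2/5·4.973530+3/4·3.996346≈4.986672

0 1 1.500 0.000
1 1 0.563 1.125
2 1 0.848 0.872
3 1 0.775 0.985
4 1 0.801 0.975
5 1 0.796 0.991
6 1 0.799 0.993
7 1 0.799 0.997
8 5 6.800 0.998
9 5 3.050 5.499
10 5 4.194 4.487
11 5 3.899 4.940
12 5 4.004 4.900
13 5 3.985 4.963
14 5 3.996 4.974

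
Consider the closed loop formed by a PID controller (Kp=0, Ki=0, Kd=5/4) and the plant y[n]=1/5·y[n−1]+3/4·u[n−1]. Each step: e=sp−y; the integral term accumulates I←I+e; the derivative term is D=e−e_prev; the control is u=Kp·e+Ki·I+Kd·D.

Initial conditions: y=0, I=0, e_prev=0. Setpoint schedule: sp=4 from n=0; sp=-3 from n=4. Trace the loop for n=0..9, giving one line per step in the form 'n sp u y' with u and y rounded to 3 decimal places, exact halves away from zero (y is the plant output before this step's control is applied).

0 4 5.000 0.000
1 4 -4.688 3.750
2 4 8.145 -2.766
3 4 -10.401 5.555
4 -3 6.556 -6.690
5 -3 -12.836 3.579
6 -3 15.613 -8.911
7 -3 -23.549 9.928
8 -3 32.005 -15.676
9 -3 -45.681 20.868

(exact arithmetic carried between steps; '≈' marks a value shown rounded to 6 d.p. or computed from one; I and e_prev carry over from the previous line; the table rounds u and y to 3 d.p., halves away from zero)
n=0: y=0, sp=4, e=sp−y=4; I=4, D=e−e_prev=4; u=0·4+0·4+5/4·4=5; next y=1/5·0+3/4·5=3.75
n=1: y=3.75, sp=4, e=sp−y=0.25; I=4.25, D=e−e_prev=-3.75; u=0·0.25+0·4.25+5/4·(-3.75)=-4.6875; next y=1/5·3.75+3/4·(-4.6875)=-2.765625
n=2: y=-2.765625, sp=4, e=sp−y=6.765625; I=11.015625, D=e−e_prev=6.515625; u=0·6.765625+0·11.015625+5/4·6.515625≈8.144531; next y=1/5·(-2.765625)+3/4·8.144531≈5.555273
n=3: y≈5.555273, sp=4, e=sp−y≈-1.555273; I≈9.460352, D=e−e_prev≈-8.320898; u=0·(-1.555273)+0·9.460352+5/4·(-8.320898)≈-10.401123; next y=1/5·5.555273+3/4·(-10.401123)≈-6.689788
n=4: y≈-6.689788, sp=-3, e=sp−y≈3.689788; I≈13.150139, D=e−e_prev≈5.245061; u=0·3.689788+0·13.150139+5/4·5.245061≈6.556326; next y=1/5·(-6.689788)+3/4·6.556326≈3.579287
n=5: y≈3.579287, sp=-3, e=sp−y≈-6.579287; I≈6.570852, D=e−e_prev≈-10.269075; u=0·(-6.579287)+0·6.570852+5/4·(-10.269075)≈-12.836343; next y=1/5·3.579287+3/4·(-12.836343)≈-8.911400
n=6: y≈-8.911400, sp=-3, e=sp−y≈5.911400; I≈12.482252, D=e−e_prev≈12.490687; u=0·5.911400+0·12.482252+5/4·12.490687≈15.613359; next y=1/5·(-8.911400)+3/4·15.613359≈9.927739
n=7: y≈9.927739, sp=-3, e=sp−y≈-12.927739; I≈-0.445487, D=e−e_prev≈-18.839140; u=0·(-12.927739)+0·(-0.445487)+5/4·(-18.839140)≈-23.548924; next y=1/5·9.927739+3/4·(-23.548924)≈-15.676145
n=8: y≈-15.676145, sp=-3, e=sp−y≈12.676145; I≈12.230658, D=e−e_prev≈25.603885; u=0·12.676145+0·12.230658+5/4·25.603885≈32.004856; next y=1/5·(-15.676145)+3/4·32.004856≈20.868413
n=9: y≈20.868413, sp=-3, e=sp−y≈-23.868413; I≈-11.637755, D=e−e_prev≈-36.544558; u=0·(-23.868413)+0·(-11.637755)+5/4·(-36.544558)≈-45.680698; next y=1/5·20.868413+3/4·(-45.680698)≈-30.086841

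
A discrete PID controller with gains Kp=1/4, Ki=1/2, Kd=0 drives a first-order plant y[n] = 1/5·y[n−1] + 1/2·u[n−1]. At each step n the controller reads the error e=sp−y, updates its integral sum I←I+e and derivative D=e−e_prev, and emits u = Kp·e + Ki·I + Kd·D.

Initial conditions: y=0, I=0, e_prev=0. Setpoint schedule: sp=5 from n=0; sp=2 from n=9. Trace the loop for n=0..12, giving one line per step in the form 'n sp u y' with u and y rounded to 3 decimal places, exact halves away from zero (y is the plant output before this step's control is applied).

0 5 3.750 0.000
1 5 4.844 1.875
2 5 5.715 2.797
3 5 6.351 3.417
4 5 6.811 3.859
5 5 7.143 4.177
6 5 7.382 4.407
7 5 7.555 4.572
8 5 7.679 4.692
9 2 5.518 4.778
10 2 4.927 3.715
11 2 4.451 3.206
12 2 4.102 2.867

(exact arithmetic carried between steps; '≈' marks a value shown rounded to 6 d.p. or computed from one; I and e_prev carry over from the previous line; the table rounds u and y to 3 d.p., halves away from zero)
n=0: y=0, sp=5, e=sp−y=5; I=5, D=e−e_prev=5; u=1/4·5+1/2·5+0·5=3.75; next y=1/5·0+1/2·3.75=1.875
n=1: y=1.875, sp=5, e=sp−y=3.125; I=8.125, D=e−e_prev=-1.875; u=1/4·3.125+1/2·8.125+0·(-1.875)=4.84375; next y=1/5·1.875+1/2·4.84375=2.796875
n=2: y=2.796875, sp=5, e=sp−y=2.203125; I=10.328125, D=e−e_prev=-0.921875; u=1/4·2.203125+1/2·10.328125+0·(-0.921875)≈5.714844; next y=1/5·2.796875+1/2·5.714844≈3.416797
n=3: y≈3.416797, sp=5, e=sp−y≈1.583203; I≈11.911328, D=e−e_prev≈-0.619922; u=1/4·1.583203+1/2·11.911328+0·(-0.619922)≈6.351465; next y=1/5·3.416797+1/2·6.351465≈3.859092
n=4: y≈3.859092, sp=5, e=sp−y≈1.140908; I≈13.052236, D=e−e_prev≈-0.442295; u=1/4·1.140908+1/2·13.052236+0·(-0.442295)≈6.811345; next y=1/5·3.859092+1/2·6.811345≈4.177491
n=5: y≈4.177491, sp=5, e=sp−y≈0.822509; I≈13.874745, D=e−e_prev≈-0.318399; u=1/4·0.822509+1/2·13.874745+0·(-0.318399)≈7.143000; next y=1/5·4.177491+1/2·7.143000≈4.406998
n=6: y≈4.406998, sp=5, e=sp−y≈0.593002; I≈14.467747, D=e−e_prev≈-0.229507; u=1/4·0.593002+1/2·14.467747+0·(-0.229507)≈7.382124; next y=1/5·4.406998+1/2·7.382124≈4.572462
n=7: y≈4.572462, sp=5, e=sp−y≈0.427538; I≈14.895286, D=e−e_prev≈-0.165463; u=1/4·0.427538+1/2·14.895286+0·(-0.165463)≈7.554527; next y=1/5·4.572462+1/2·7.554527≈4.691756
n=8: y≈4.691756, sp=5, e=sp−y≈0.308244; I≈15.203530, D=e−e_prev≈-0.119294; u=1/4·0.308244+1/2·15.203530+0·(-0.119294)≈7.678826; next y=1/5·4.691756+1/2·7.678826≈4.777764
n=9: y≈4.777764, sp=2, e=sp−y≈-2.777764; I≈12.425765, D=e−e_prev≈-3.086008; u=1/4·(-2.777764)+1/2·12.425765+0·(-3.086008)≈5.518442; next y=1/5·4.777764+1/2·5.518442≈3.714774
n=10: y≈3.714774, sp=2, e=sp−y≈-1.714774; I≈10.710992, D=e−e_prev≈1.062990; u=1/4·(-1.714774)+1/2·10.710992+0·1.062990≈4.926802; next y=1/5·3.714774+1/2·4.926802≈3.206356
n=11: y≈3.206356, sp=2, e=sp−y≈-1.206356; I≈9.504636, D=e−e_prev≈0.508418; u=1/4·(-1.206356)+1/2·9.504636+0·0.508418≈4.450729; next y=1/5·3.206356+1/2·4.450729≈2.866636
n=12: y≈2.866636, sp=2, e=sp−y≈-0.866636; I≈8.638000, D=e−e_prev≈0.339720; u=1/4·(-0.866636)+1/2·8.638000+0·0.339720≈4.102341; next y=1/5·2.866636+1/2·4.102341≈2.624498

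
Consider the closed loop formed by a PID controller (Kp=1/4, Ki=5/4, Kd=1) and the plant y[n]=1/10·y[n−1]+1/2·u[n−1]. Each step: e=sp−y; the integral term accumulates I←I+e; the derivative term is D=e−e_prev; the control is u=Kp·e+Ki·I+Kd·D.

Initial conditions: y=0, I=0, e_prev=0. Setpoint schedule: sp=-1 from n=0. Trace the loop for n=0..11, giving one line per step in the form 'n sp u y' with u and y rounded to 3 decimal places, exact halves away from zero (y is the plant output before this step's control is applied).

(exact arithmetic carried between steps; '≈' marks a value shown rounded to 6 d.p. or computed from one; I and e_prev carry over from the previous line; the table rounds u and y to 3 d.p., halves away from zero)
n=0: y=0, sp=-1, e=sp−y=-1; I=-1, D=e−e_prev=-1; u=1/4·(-1)+5/4·(-1)+1·(-1)=-2.5; next y=1/10·0+1/2·(-2.5)=-1.25
n=1: y=-1.25, sp=-1, e=sp−y=0.25; I=-0.75, D=e−e_prev=1.25; u=1/4·0.25+5/4·(-0.75)+1·1.25=0.375; next y=1/10·(-1.25)+1/2·0.375=0.0625
n=2: y=0.0625, sp=-1, e=sp−y=-1.0625; I=-1.8125, D=e−e_prev=-1.3125; u=1/4·(-1.0625)+5/4·(-1.8125)+1·(-1.3125)=-3.84375; next y=1/10·0.0625+1/2·(-3.84375)=-1.915625
n=3: y=-1.915625, sp=-1, e=sp−y=0.915625; I=-0.896875, D=e−e_prev=1.978125; u=1/4·0.915625+5/4·(-0.896875)+1·1.978125≈1.085938; next y=1/10·(-1.915625)+1/2·1.085938≈0.351406
n=4: y≈0.351406, sp=-1, e=sp−y≈-1.351406; I≈-2.248281, D=e−e_prev≈-2.267031; u=1/4·(-1.351406)+5/4·(-2.248281)+1·(-2.267031)≈-5.415234; next y=1/10·0.351406+1/2·(-5.415234)≈-2.672477
n=5: y≈-2.672477, sp=-1, e=sp−y≈1.672477; I≈-0.575805, D=e−e_prev≈3.023883; u=1/4·1.672477+5/4·(-0.575805)+1·3.023883≈2.722246; next y=1/10·(-2.672477)+1/2·2.722246≈1.093875
n=6: y≈1.093875, sp=-1, e=sp−y≈-2.093875; I≈-2.669680, D=e−e_prev≈-3.766352; u=1/4·(-2.093875)+5/4·(-2.669680)+1·(-3.766352)≈-7.626921; next y=1/10·1.093875+1/2·(-7.626921)≈-3.704073
n=7: y≈-3.704073, sp=-1, e=sp−y≈2.704073; I≈0.034393, D=e−e_prev≈4.797948; u=1/4·2.704073+5/4·0.034393+1·4.797948≈5.516958; next y=1/10·(-3.704073)+1/2·5.516958≈2.388071
n=8: y≈2.388071, sp=-1, e=sp−y≈-3.388071; I≈-3.353679, D=e−e_prev≈-6.092144; u=1/4·(-3.388071)+5/4·(-3.353679)+1·(-6.092144)≈-11.131261; next y=1/10·2.388071+1/2·(-11.131261)≈-5.326823
n=9: y≈-5.326823, sp=-1, e=sp−y≈4.326823; I≈0.973144, D=e−e_prev≈7.714895; u=1/4·4.326823+5/4·0.973144+1·7.714895≈10.013031; next y=1/10·(-5.326823)+1/2·10.013031≈4.473833
n=10: y≈4.473833, sp=-1, e=sp−y≈-5.473833; I≈-4.500689, D=e−e_prev≈-9.800656; u=1/4·(-5.473833)+5/4·(-4.500689)+1·(-9.800656)≈-16.794976; next y=1/10·4.473833+1/2·(-16.794976)≈-7.950104
n=11: y≈-7.950104, sp=-1, e=sp−y≈6.950104; I≈2.449416, D=e−e_prev≈12.423938; u=1/4·6.950104+5/4·2.449416+1·12.423938≈17.223233; next y=1/10·(-7.950104)+1/2·17.223233≈7.816606

0 -1 -2.500 0.000
1 -1 0.375 -1.250
2 -1 -3.844 0.063
3 -1 1.086 -1.916
4 -1 -5.415 0.351
5 -1 2.722 -2.672
6 -1 -7.627 1.094
7 -1 5.517 -3.704
8 -1 -11.131 2.388
9 -1 10.013 -5.327
10 -1 -16.795 4.474
11 -1 17.223 -7.950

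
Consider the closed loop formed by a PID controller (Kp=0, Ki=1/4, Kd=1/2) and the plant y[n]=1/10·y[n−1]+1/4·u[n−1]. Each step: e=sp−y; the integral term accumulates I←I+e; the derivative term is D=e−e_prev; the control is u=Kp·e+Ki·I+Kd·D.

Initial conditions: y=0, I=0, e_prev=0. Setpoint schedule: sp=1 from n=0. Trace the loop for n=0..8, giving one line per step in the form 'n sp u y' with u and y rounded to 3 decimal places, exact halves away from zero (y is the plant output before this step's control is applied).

(exact arithmetic carried between steps; '≈' marks a value shown rounded to 6 d.p. or computed from one; I and e_prev carry over from the previous line; the table rounds u and y to 3 d.p., halves away from zero)
n=0: y=0, sp=1, e=sp−y=1; I=1, D=e−e_prev=1; u=0·1+1/4·1+1/2·1=0.75; next y=1/10·0+1/4·0.75=0.1875
n=1: y=0.1875, sp=1, e=sp−y=0.8125; I=1.8125, D=e−e_prev=-0.1875; u=0·0.8125+1/4·1.8125+1/2·(-0.1875)=0.359375; next y=1/10·0.1875+1/4·0.359375≈0.108594
n=2: y≈0.108594, sp=1, e=sp−y≈0.891406; I≈2.703906, D=e−e_prev≈0.078906; u=0·0.891406+1/4·2.703906+1/2·0.078906≈0.715430; next y=1/10·0.108594+1/4·0.715430≈0.189717
n=3: y≈0.189717, sp=1, e=sp−y≈0.810283; I≈3.514189, D=e−e_prev≈-0.081123; u=0·0.810283+1/4·3.514189+1/2·(-0.081123)≈0.837986; next y=1/10·0.189717+1/4·0.837986≈0.228468
n=4: y≈0.228468, sp=1, e=sp−y≈0.771532; I≈4.285721, D=e−e_prev≈-0.038751; u=0·0.771532+1/4·4.285721+1/2·(-0.038751)≈1.052055; next y=1/10·0.228468+1/4·1.052055≈0.285860
n=5: y≈0.285860, sp=1, e=sp−y≈0.714140; I≈4.999861, D=e−e_prev≈-0.057392; u=0·0.714140+1/4·4.999861+1/2·(-0.057392)≈1.221269; next y=1/10·0.285860+1/4·1.221269≈0.333903
n=6: y≈0.333903, sp=1, e=sp−y≈0.666097; I≈5.665958, D=e−e_prev≈-0.048043; u=0·0.666097+1/4·5.665958+1/2·(-0.048043)≈1.392468; next y=1/10·0.333903+1/4·1.392468≈0.381507
n=7: y≈0.381507, sp=1, e=sp−y≈0.618493; I≈6.284450, D=e−e_prev≈-0.047604; u=0·0.618493+1/4·6.284450+1/2·(-0.047604)≈1.547311; next y=1/10·0.381507+1/4·1.547311≈0.424978
n=8: y≈0.424978, sp=1, e=sp−y≈0.575022; I≈6.859472, D=e−e_prev≈-0.043471; u=0·0.575022+1/4·6.859472+1/2·(-0.043471)≈1.693132; next y=1/10·0.424978+1/4·1.693132≈0.465781

0 1 0.750 0.000
1 1 0.359 0.188
2 1 0.715 0.109
3 1 0.838 0.190
4 1 1.052 0.228
5 1 1.221 0.286
6 1 1.392 0.334
7 1 1.547 0.382
8 1 1.693 0.425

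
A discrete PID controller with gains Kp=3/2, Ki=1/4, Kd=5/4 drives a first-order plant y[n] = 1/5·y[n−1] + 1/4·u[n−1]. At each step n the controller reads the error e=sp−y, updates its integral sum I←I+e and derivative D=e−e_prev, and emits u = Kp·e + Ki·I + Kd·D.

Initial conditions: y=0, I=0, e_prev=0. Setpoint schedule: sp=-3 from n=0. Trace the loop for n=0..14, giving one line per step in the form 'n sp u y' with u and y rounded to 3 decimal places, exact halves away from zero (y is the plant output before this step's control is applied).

(exact arithmetic carried between steps; '≈' marks a value shown rounded to 6 d.p. or computed from one; I and e_prev carry over from the previous line; the table rounds u and y to 3 d.p., halves away from zero)
n=0: y=0, sp=-3, e=sp−y=-3; I=-3, D=e−e_prev=-3; u=3/2·(-3)+1/4·(-3)+5/4·(-3)=-9; next y=1/5·0+1/4·(-9)=-2.25
n=1: y=-2.25, sp=-3, e=sp−y=-0.75; I=-3.75, D=e−e_prev=2.25; u=3/2·(-0.75)+1/4·(-3.75)+5/4·2.25=0.75; next y=1/5·(-2.25)+1/4·0.75=-0.2625
n=2: y=-0.2625, sp=-3, e=sp−y=-2.7375; I=-6.4875, D=e−e_prev=-1.9875; u=3/2·(-2.7375)+1/4·(-6.4875)+5/4·(-1.9875)=-8.2125; next y=1/5·(-0.2625)+1/4·(-8.2125)=-2.105625
n=3: y=-2.105625, sp=-3, e=sp−y=-0.894375; I=-7.381875, D=e−e_prev=1.843125; u=3/2·(-0.894375)+1/4·(-7.381875)+5/4·1.843125=-0.883125; next y=1/5·(-2.105625)+1/4·(-0.883125)≈-0.641906
n=4: y≈-0.641906, sp=-3, e=sp−y≈-2.358094; I≈-9.739969, D=e−e_prev≈-1.463719; u=3/2·(-2.358094)+1/4·(-9.739969)+5/4·(-1.463719)≈-7.801781; next y=1/5·(-0.641906)+1/4·(-7.801781)≈-2.078827
n=5: y≈-2.078827, sp=-3, e=sp−y≈-0.921173; I≈-10.661142, D=e−e_prev≈1.436920; u=3/2·(-0.921173)+1/4·(-10.661142)+5/4·1.436920≈-2.250895; next y=1/5·(-2.078827)+1/4·(-2.250895)≈-0.978489
n=6: y≈-0.978489, sp=-3, e=sp−y≈-2.021511; I≈-12.682653, D=e−e_prev≈-1.100337; u=3/2·(-2.021511)+1/4·(-12.682653)+5/4·(-1.100337)≈-7.578351; next y=1/5·(-0.978489)+1/4·(-7.578351)≈-2.090286
n=7: y≈-2.090286, sp=-3, e=sp−y≈-0.909714; I≈-13.592367, D=e−e_prev≈1.111797; u=3/2·(-0.909714)+1/4·(-13.592367)+5/4·1.111797≈-3.372918; next y=1/5·(-2.090286)+1/4·(-3.372918)≈-1.261287
n=8: y≈-1.261287, sp=-3, e=sp−y≈-1.738713; I≈-15.331081, D=e−e_prev≈-0.828999; u=3/2·(-1.738713)+1/4·(-15.331081)+5/4·(-0.828999)≈-7.477089; next y=1/5·(-1.261287)+1/4·(-7.477089)≈-2.121530
n=9: y≈-2.121530, sp=-3, e=sp−y≈-0.878470; I≈-16.209551, D=e−e_prev≈0.860243; u=3/2·(-0.878470)+1/4·(-16.209551)+5/4·0.860243≈-4.294790; next y=1/5·(-2.121530)+1/4·(-4.294790)≈-1.498003
n=10: y≈-1.498003, sp=-3, e=sp−y≈-1.501997; I≈-17.711548, D=e−e_prev≈-0.623526; u=3/2·(-1.501997)+1/4·(-17.711548)+5/4·(-0.623526)≈-7.460290; next y=1/5·(-1.498003)+1/4·(-7.460290)≈-2.164673
n=11: y≈-2.164673, sp=-3, e=sp−y≈-0.835327; I≈-18.546875, D=e−e_prev≈0.666670; u=3/2·(-0.835327)+1/4·(-18.546875)+5/4·0.666670≈-5.056372; next y=1/5·(-2.164673)+1/4·(-5.056372)≈-1.697028
n=12: y≈-1.697028, sp=-3, e=sp−y≈-1.302972; I≈-19.849847, D=e−e_prev≈-0.467646; u=3/2·(-1.302972)+1/4·(-19.849847)+5/4·(-0.467646)≈-7.501477; next y=1/5·(-1.697028)+1/4·(-7.501477)≈-2.214775
n=13: y≈-2.214775, sp=-3, e=sp−y≈-0.785225; I≈-20.635072, D=e−e_prev≈0.517747; u=3/2·(-0.785225)+1/4·(-20.635072)+5/4·0.517747≈-5.689422; next y=1/5·(-2.214775)+1/4·(-5.689422)≈-1.865310
n=14: y≈-1.865310, sp=-3, e=sp−y≈-1.134690; I≈-21.769762, D=e−e_prev≈-0.349464; u=3/2·(-1.134690)+1/4·(-21.769762)+5/4·(-0.349464)≈-7.581306; next y=1/5·(-1.865310)+1/4·(-7.581306)≈-2.268388

0 -3 -9.000 0.000
1 -3 0.750 -2.250
2 -3 -8.213 -0.263
3 -3 -0.883 -2.106
4 -3 -7.802 -0.642
5 -3 -2.251 -2.079
6 -3 -7.578 -0.978
7 -3 -3.373 -2.090
8 -3 -7.477 -1.261
9 -3 -4.295 -2.122
10 -3 -7.460 -1.498
11 -3 -5.056 -2.165
12 -3 -7.501 -1.697
13 -3 -5.689 -2.215
14 -3 -7.581 -1.865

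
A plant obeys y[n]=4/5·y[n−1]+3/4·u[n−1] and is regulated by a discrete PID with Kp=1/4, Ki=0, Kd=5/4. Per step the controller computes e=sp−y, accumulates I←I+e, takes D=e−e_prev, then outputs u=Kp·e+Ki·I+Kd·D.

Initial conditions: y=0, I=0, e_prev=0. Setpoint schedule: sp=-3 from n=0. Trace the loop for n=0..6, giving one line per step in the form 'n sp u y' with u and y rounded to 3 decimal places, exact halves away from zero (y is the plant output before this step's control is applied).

0 -3 -4.500 0.000
1 -3 4.313 -3.375
2 -3 -5.770 0.534
3 -3 5.768 -3.900
4 -3 -7.434 1.206
5 -3 7.674 -4.611
6 -3 -9.614 2.067

(exact arithmetic carried between steps; '≈' marks a value shown rounded to 6 d.p. or computed from one; I and e_prev carry over from the previous line; the table rounds u and y to 3 d.p., halves away from zero)
n=0: y=0, sp=-3, e=sp−y=-3; I=-3, D=e−e_prev=-3; u=1/4·(-3)+0·(-3)+5/4·(-3)=-4.5; next y=4/5·0+3/4·(-4.5)=-3.375
n=1: y=-3.375, sp=-3, e=sp−y=0.375; I=-2.625, D=e−e_prev=3.375; u=1/4·0.375+0·(-2.625)+5/4·3.375=4.3125; next y=4/5·(-3.375)+3/4·4.3125=0.534375
n=2: y=0.534375, sp=-3, e=sp−y=-3.534375; I=-6.159375, D=e−e_prev=-3.909375; u=1/4·(-3.534375)+0·(-6.159375)+5/4·(-3.909375)≈-5.770313; next y=4/5·0.534375+3/4·(-5.770313)≈-3.900234
n=3: y≈-3.900234, sp=-3, e=sp−y≈0.900234; I≈-5.259141, D=e−e_prev≈4.434609; u=1/4·0.900234+0·(-5.259141)+5/4·4.434609≈5.768320; next y=4/5·(-3.900234)+3/4·5.768320≈1.206053
n=4: y≈1.206053, sp=-3, e=sp−y≈-4.206053; I≈-9.465193, D=e−e_prev≈-5.106287; u=1/4·(-4.206053)+0·(-9.465193)+5/4·(-5.106287)≈-7.434372; next y=4/5·1.206053+3/4·(-7.434372)≈-4.610937
n=5: y≈-4.610937, sp=-3, e=sp−y≈1.610937; I≈-7.854256, D=e−e_prev≈5.816990; u=1/4·1.610937+0·(-7.854256)+5/4·5.816990≈7.673971; next y=4/5·(-4.610937)+3/4·7.673971≈2.066729
n=6: y≈2.066729, sp=-3, e=sp−y≈-5.066729; I≈-12.920985, D=e−e_prev≈-6.677666; u=1/4·(-5.066729)+0·(-12.920985)+5/4·(-6.677666)≈-9.613764; next y=4/5·2.066729+3/4·(-9.613764)≈-5.556940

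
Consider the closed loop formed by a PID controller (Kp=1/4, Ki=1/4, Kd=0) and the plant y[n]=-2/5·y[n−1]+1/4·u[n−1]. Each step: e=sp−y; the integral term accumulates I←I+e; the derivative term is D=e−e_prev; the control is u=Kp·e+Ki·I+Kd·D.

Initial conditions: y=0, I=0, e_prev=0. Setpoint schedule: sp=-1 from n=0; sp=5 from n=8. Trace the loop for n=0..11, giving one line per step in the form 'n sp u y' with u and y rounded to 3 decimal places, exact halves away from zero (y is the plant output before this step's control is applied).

(exact arithmetic carried between steps; '≈' marks a value shown rounded to 6 d.p. or computed from one; I and e_prev carry over from the previous line; the table rounds u and y to 3 d.p., halves away from zero)
n=0: y=0, sp=-1, e=sp−y=-1; I=-1, D=e−e_prev=-1; u=1/4·(-1)+1/4·(-1)+0·(-1)=-0.5; next y=-2/5·0+1/4·(-0.5)=-0.125
n=1: y=-0.125, sp=-1, e=sp−y=-0.875; I=-1.875, D=e−e_prev=0.125; u=1/4·(-0.875)+1/4·(-1.875)+0·0.125=-0.6875; next y=-2/5·(-0.125)+1/4·(-0.6875)=-0.121875
n=2: y=-0.121875, sp=-1, e=sp−y=-0.878125; I=-2.753125, D=e−e_prev=-0.003125; u=1/4·(-0.878125)+1/4·(-2.753125)+0·(-0.003125)≈-0.907813; next y=-2/5·(-0.121875)+1/4·(-0.907813)≈-0.178203
n=3: y≈-0.178203, sp=-1, e=sp−y≈-0.821797; I≈-3.574922, D=e−e_prev≈0.056328; u=1/4·(-0.821797)+1/4·(-3.574922)+0·0.056328≈-1.099180; next y=-2/5·(-0.178203)+1/4·(-1.099180)≈-0.203514
n=4: y≈-0.203514, sp=-1, e=sp−y≈-0.796486; I≈-4.371408, D=e−e_prev≈0.025311; u=1/4·(-0.796486)+1/4·(-4.371408)+0·0.025311≈-1.291974; next y=-2/5·(-0.203514)+1/4·(-1.291974)≈-0.241588
n=5: y≈-0.241588, sp=-1, e=sp−y≈-0.758412; I≈-5.129820, D=e−e_prev≈0.038074; u=1/4·(-0.758412)+1/4·(-5.129820)+0·0.038074≈-1.472058; next y=-2/5·(-0.241588)+1/4·(-1.472058)≈-0.271379
n=6: y≈-0.271379, sp=-1, e=sp−y≈-0.728621; I≈-5.858441, D=e−e_prev≈0.029791; u=1/4·(-0.728621)+1/4·(-5.858441)+0·0.029791≈-1.646765; next y=-2/5·(-0.271379)+1/4·(-1.646765)≈-0.303140
n=7: y≈-0.303140, sp=-1, e=sp−y≈-0.696860; I≈-6.555301, D=e−e_prev≈0.031760; u=1/4·(-0.696860)+1/4·(-6.555301)+0·0.031760≈-1.813040; next y=-2/5·(-0.303140)+1/4·(-1.813040)≈-0.332004
n=8: y≈-0.332004, sp=5, e=sp−y≈5.332004; I≈-1.223297, D=e−e_prev≈6.028865; u=1/4·5.332004+1/4·(-1.223297)+0·6.028865≈1.027177; next y=-2/5·(-0.332004)+1/4·1.027177≈0.389596
n=9: y≈0.389596, sp=5, e=sp−y≈4.610404; I≈3.387107, D=e−e_prev≈-0.721600; u=1/4·4.610404+1/4·3.387107+0·(-0.721600)≈1.999378; next y=-2/5·0.389596+1/4·1.999378≈0.344006
n=10: y≈0.344006, sp=5, e=sp−y≈4.655994; I≈8.043101, D=e−e_prev≈0.045590; u=1/4·4.655994+1/4·8.043101+0·0.045590≈3.174774; next y=-2/5·0.344006+1/4·3.174774≈0.656091
n=11: y≈0.656091, sp=5, e=sp−y≈4.343909; I≈12.387010, D=e−e_prev≈-0.312085; u=1/4·4.343909+1/4·12.387010+0·(-0.312085)≈4.182730; next y=-2/5·0.656091+1/4·4.182730≈0.783246

0 -1 -0.500 0.000
1 -1 -0.688 -0.125
2 -1 -0.908 -0.122
3 -1 -1.099 -0.178
4 -1 -1.292 -0.204
5 -1 -1.472 -0.242
6 -1 -1.647 -0.271
7 -1 -1.813 -0.303
8 5 1.027 -0.332
9 5 1.999 0.390
10 5 3.175 0.344
11 5 4.183 0.656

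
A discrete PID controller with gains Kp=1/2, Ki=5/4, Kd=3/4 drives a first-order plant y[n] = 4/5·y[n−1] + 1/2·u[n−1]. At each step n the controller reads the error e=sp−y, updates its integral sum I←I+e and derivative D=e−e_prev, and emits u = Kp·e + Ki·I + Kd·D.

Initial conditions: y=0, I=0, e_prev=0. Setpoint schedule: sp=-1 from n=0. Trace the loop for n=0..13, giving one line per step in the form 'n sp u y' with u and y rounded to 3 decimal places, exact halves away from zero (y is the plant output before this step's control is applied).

(exact arithmetic carried between steps; '≈' marks a value shown rounded to 6 d.p. or computed from one; I and e_prev carry over from the previous line; the table rounds u and y to 3 d.p., halves away from zero)
n=0: y=0, sp=-1, e=sp−y=-1; I=-1, D=e−e_prev=-1; u=1/2·(-1)+5/4·(-1)+3/4·(-1)=-2.5; next y=4/5·0+1/2·(-2.5)=-1.25
n=1: y=-1.25, sp=-1, e=sp−y=0.25; I=-0.75, D=e−e_prev=1.25; u=1/2·0.25+5/4·(-0.75)+3/4·1.25=0.125; next y=4/5·(-1.25)+1/2·0.125=-0.9375
n=2: y=-0.9375, sp=-1, e=sp−y=-0.0625; I=-0.8125, D=e−e_prev=-0.3125; u=1/2·(-0.0625)+5/4·(-0.8125)+3/4·(-0.3125)=-1.28125; next y=4/5·(-0.9375)+1/2·(-1.28125)=-1.390625
n=3: y=-1.390625, sp=-1, e=sp−y=0.390625; I=-0.421875, D=e−e_prev=0.453125; u=1/2·0.390625+5/4·(-0.421875)+3/4·0.453125≈0.007813; next y=4/5·(-1.390625)+1/2·0.007813≈-1.108594
n=4: y≈-1.108594, sp=-1, e=sp−y≈0.108594; I≈-0.313281, D=e−e_prev≈-0.282031; u=1/2·0.108594+5/4·(-0.313281)+3/4·(-0.282031)≈-0.548828; next y=4/5·(-1.108594)+1/2·(-0.548828)≈-1.161289
n=5: y≈-1.161289, sp=-1, e=sp−y≈0.161289; I≈-0.151992, D=e−e_prev≈0.052695; u=1/2·0.161289+5/4·(-0.151992)+3/4·0.052695≈-0.069824; next y=4/5·(-1.161289)+1/2·(-0.069824)≈-0.963943
n=6: y≈-0.963943, sp=-1, e=sp−y≈-0.036057; I≈-0.188049, D=e−e_prev≈-0.197346; u=1/2·(-0.036057)+5/4·(-0.188049)+3/4·(-0.197346)≈-0.401099; next y=4/5·(-0.963943)+1/2·(-0.401099)≈-0.971704
n=7: y≈-0.971704, sp=-1, e=sp−y≈-0.028296; I≈-0.216345, D=e−e_prev≈0.007761; u=1/2·(-0.028296)+5/4·(-0.216345)+3/4·0.007761≈-0.278759; next y=4/5·(-0.971704)+1/2·(-0.278759)≈-0.916742
n=8: y≈-0.916742, sp=-1, e=sp−y≈-0.083258; I≈-0.299602, D=e−e_prev≈-0.054962; u=1/2·(-0.083258)+5/4·(-0.299602)+3/4·(-0.054962)≈-0.457353; next y=4/5·(-0.916742)+1/2·(-0.457353)≈-0.962070
n=9: y≈-0.962070, sp=-1, e=sp−y≈-0.037930; I≈-0.337532, D=e−e_prev≈0.045328; u=1/2·(-0.037930)+5/4·(-0.337532)+3/4·0.045328≈-0.406884; next y=4/5·(-0.962070)+1/2·(-0.406884)≈-0.973098
n=10: y≈-0.973098, sp=-1, e=sp−y≈-0.026902; I≈-0.364434, D=e−e_prev≈0.011028; u=1/2·(-0.026902)+5/4·(-0.364434)+3/4·0.011028≈-0.460722; next y=4/5·(-0.973098)+1/2·(-0.460722)≈-1.008840
n=11: y≈-1.008840, sp=-1, e=sp−y≈0.008840; I≈-0.355594, D=e−e_prev≈0.035741; u=1/2·0.008840+5/4·(-0.355594)+3/4·0.035741≈-0.413267; next y=4/5·(-1.008840)+1/2·(-0.413267)≈-1.013705
n=12: y≈-1.013705, sp=-1, e=sp−y≈0.013705; I≈-0.341889, D=e−e_prev≈0.004865; u=1/2·0.013705+5/4·(-0.341889)+3/4·0.004865≈-0.416860; next y=4/5·(-1.013705)+1/2·(-0.416860)≈-1.019394
n=13: y≈-1.019394, sp=-1, e=sp−y≈0.019394; I≈-0.322495, D=e−e_prev≈0.005689; u=1/2·0.019394+5/4·(-0.322495)+3/4·0.005689≈-0.389155; next y=4/5·(-1.019394)+1/2·(-0.389155)≈-1.010093

0 -1 -2.500 0.000
1 -1 0.125 -1.250
2 -1 -1.281 -0.938
3 -1 0.008 -1.391
4 -1 -0.549 -1.109
5 -1 -0.070 -1.161
6 -1 -0.401 -0.964
7 -1 -0.279 -0.972
8 -1 -0.457 -0.917
9 -1 -0.407 -0.962
10 -1 -0.461 -0.973
11 -1 -0.413 -1.009
12 -1 -0.417 -1.014
13 -1 -0.389 -1.019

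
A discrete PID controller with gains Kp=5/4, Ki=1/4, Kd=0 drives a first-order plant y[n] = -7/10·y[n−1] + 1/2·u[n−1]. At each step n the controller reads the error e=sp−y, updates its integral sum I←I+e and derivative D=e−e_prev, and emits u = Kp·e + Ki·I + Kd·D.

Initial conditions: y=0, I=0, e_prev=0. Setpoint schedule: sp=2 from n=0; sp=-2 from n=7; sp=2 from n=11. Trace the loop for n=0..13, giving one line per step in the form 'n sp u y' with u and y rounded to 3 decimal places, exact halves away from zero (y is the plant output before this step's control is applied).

0 2 3.000 0.000
1 2 1.250 1.500
2 2 4.263 -0.425
3 2 0.588 2.429
4 2 6.233 -1.406
5 2 -1.176 4.101
6 2 9.638 -3.458
7 -2 -11.045 7.240
8 -2 13.390 -10.590
9 -2 -21.510 14.108
10 -2 26.572 -20.631
11 2 -35.308 27.728
12 2 55.447 -37.064
13 2 -70.884 53.668

(exact arithmetic carried between steps; '≈' marks a value shown rounded to 6 d.p. or computed from one; I and e_prev carry over from the previous line; the table rounds u and y to 3 d.p., halves away from zero)
n=0: y=0, sp=2, e=sp−y=2; I=2, D=e−e_prev=2; u=5/4·2+1/4·2+0·2=3; next y=-7/10·0+1/2·3=1.5
n=1: y=1.5, sp=2, e=sp−y=0.5; I=2.5, D=e−e_prev=-1.5; u=5/4·0.5+1/4·2.5+0·(-1.5)=1.25; next y=-7/10·1.5+1/2·1.25=-0.425
n=2: y=-0.425, sp=2, e=sp−y=2.425; I=4.925, D=e−e_prev=1.925; u=5/4·2.425+1/4·4.925+0·1.925=4.2625; next y=-7/10·(-0.425)+1/2·4.2625=2.42875
n=3: y=2.42875, sp=2, e=sp−y=-0.42875; I=4.49625, D=e−e_prev=-2.85375; u=5/4·(-0.42875)+1/4·4.49625+0·(-2.85375)=0.588125; next y=-7/10·2.42875+1/2·0.588125≈-1.406063
n=4: y≈-1.406063, sp=2, e=sp−y≈3.406063; I≈7.902313, D=e−e_prev≈3.834813; u=5/4·3.406063+1/4·7.902313+0·3.834813≈6.233156; next y=-7/10·(-1.406063)+1/2·6.233156≈4.100822
n=5: y≈4.100822, sp=2, e=sp−y≈-2.100822; I≈5.801491, D=e−e_prev≈-5.506884; u=5/4·(-2.100822)+1/4·5.801491+0·(-5.506884)≈-1.175655; next y=-7/10·4.100822+1/2·(-1.175655)≈-3.458403
n=6: y≈-3.458403, sp=2, e=sp−y≈5.458403; I≈11.259893, D=e−e_prev≈7.559225; u=5/4·5.458403+1/4·11.259893+0·7.559225≈9.637977; next y=-7/10·(-3.458403)+1/2·9.637977≈7.239870
n=7: y≈7.239870, sp=-2, e=sp−y≈-9.239870; I≈2.020023, D=e−e_prev≈-14.698273; u=5/4·(-9.239870)+1/4·2.020023+0·(-14.698273)≈-11.044832; next y=-7/10·7.239870+1/2·(-11.044832)≈-10.590325
n=8: y≈-10.590325, sp=-2, e=sp−y≈8.590325; I≈10.610348, D=e−e_prev≈17.830195; u=5/4·8.590325+1/4·10.610348+0·17.830195≈13.390493; next y=-7/10·(-10.590325)+1/2·13.390493≈14.108474
n=9: y≈14.108474, sp=-2, e=sp−y≈-16.108474; I≈-5.498126, D=e−e_prev≈-24.698799; u=5/4·(-16.108474)+1/4·(-5.498126)+0·(-24.698799)≈-21.510124; next y=-7/10·14.108474+1/2·(-21.510124)≈-20.630994
n=10: y≈-20.630994, sp=-2, e=sp−y≈18.630994; I≈13.132868, D=e−e_prev≈34.739468; u=5/4·18.630994+1/4·13.132868+0·34.739468≈26.571960; next y=-7/10·(-20.630994)+1/2·26.571960≈27.727676
n=11: y≈27.727676, sp=2, e=sp−y≈-25.727676; I≈-12.594808, D=e−e_prev≈-44.358670; u=5/4·(-25.727676)+1/4·(-12.594808)+0·(-44.358670)≈-35.308297; next y=-7/10·27.727676+1/2·(-35.308297)≈-37.063521
n=12: y≈-37.063521, sp=2, e=sp−y≈39.063521; I≈26.468714, D=e−e_prev≈64.791197; u=5/4·39.063521+1/4·26.468714+0·64.791197≈55.446580; next y=-7/10·(-37.063521)+1/2·55.446580≈53.667755
n=13: y≈53.667755, sp=2, e=sp−y≈-51.667755; I≈-25.199041, D=e−e_prev≈-90.731276; u=5/4·(-51.667755)+1/4·(-25.199041)+0·(-90.731276)≈-70.884454; next y=-7/10·53.667755+1/2·(-70.884454)≈-73.009656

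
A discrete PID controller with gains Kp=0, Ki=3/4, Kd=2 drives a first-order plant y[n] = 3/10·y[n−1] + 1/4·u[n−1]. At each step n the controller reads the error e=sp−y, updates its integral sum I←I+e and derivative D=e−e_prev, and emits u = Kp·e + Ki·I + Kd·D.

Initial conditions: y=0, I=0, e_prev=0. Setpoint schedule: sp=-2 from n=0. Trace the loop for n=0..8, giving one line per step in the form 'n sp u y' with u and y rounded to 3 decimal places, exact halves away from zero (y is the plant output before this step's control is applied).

0 -2 -5.500 0.000
1 -2 0.781 -1.375
2 -2 -5.621 -0.217
3 -2 -1.196 -1.471
4 -2 -6.108 -0.740
5 -2 -2.818 -1.749
6 -2 -6.454 -1.229
7 -2 -3.921 -1.982
8 -2 -6.560 -1.575

(exact arithmetic carried between steps; '≈' marks a value shown rounded to 6 d.p. or computed from one; I and e_prev carry over from the previous line; the table rounds u and y to 3 d.p., halves away from zero)
n=0: y=0, sp=-2, e=sp−y=-2; I=-2, D=e−e_prev=-2; u=0·(-2)+3/4·(-2)+2·(-2)=-5.5; next y=3/10·0+1/4·(-5.5)=-1.375
n=1: y=-1.375, sp=-2, e=sp−y=-0.625; I=-2.625, D=e−e_prev=1.375; u=0·(-0.625)+3/4·(-2.625)+2·1.375=0.78125; next y=3/10·(-1.375)+1/4·0.78125≈-0.217188
n=2: y≈-0.217188, sp=-2, e=sp−y≈-1.782813; I≈-4.407813, D=e−e_prev≈-1.157813; u=0·(-1.782813)+3/4·(-4.407813)+2·(-1.157813)≈-5.621484; next y=3/10·(-0.217188)+1/4·(-5.621484)≈-1.470527
n=3: y≈-1.470527, sp=-2, e=sp−y≈-0.529473; I≈-4.937285, D=e−e_prev≈1.253340; u=0·(-0.529473)+3/4·(-4.937285)+2·1.253340≈-1.196284; next y=3/10·(-1.470527)+1/4·(-1.196284)≈-0.740229
n=4: y≈-0.740229, sp=-2, e=sp−y≈-1.259771; I≈-6.197056, D=e−e_prev≈-0.730298; u=0·(-1.259771)+3/4·(-6.197056)+2·(-0.730298)≈-6.108388; next y=3/10·(-0.740229)+1/4·(-6.108388)≈-1.749166
n=5: y≈-1.749166, sp=-2, e=sp−y≈-0.250834; I≈-6.447890, D=e−e_prev≈1.008937; u=0·(-0.250834)+3/4·(-6.447890)+2·1.008937≈-2.818044; next y=3/10·(-1.749166)+1/4·(-2.818044)≈-1.229261
n=6: y≈-1.229261, sp=-2, e=sp−y≈-0.770739; I≈-7.218629, D=e−e_prev≈-0.519905; u=0·(-0.770739)+3/4·(-7.218629)+2·(-0.519905)≈-6.453782; next y=3/10·(-1.229261)+1/4·(-6.453782)≈-1.982224
n=7: y≈-1.982224, sp=-2, e=sp−y≈-0.017776; I≈-7.236406, D=e−e_prev≈0.752963; u=0·(-0.017776)+3/4·(-7.236406)+2·0.752963≈-3.921378; next y=3/10·(-1.982224)+1/4·(-3.921378)≈-1.575012
n=8: y≈-1.575012, sp=-2, e=sp−y≈-0.424988; I≈-7.661394, D=e−e_prev≈-0.407212; u=0·(-0.424988)+3/4·(-7.661394)+2·(-0.407212)≈-6.560469; next y=3/10·(-1.575012)+1/4·(-6.560469)≈-2.112621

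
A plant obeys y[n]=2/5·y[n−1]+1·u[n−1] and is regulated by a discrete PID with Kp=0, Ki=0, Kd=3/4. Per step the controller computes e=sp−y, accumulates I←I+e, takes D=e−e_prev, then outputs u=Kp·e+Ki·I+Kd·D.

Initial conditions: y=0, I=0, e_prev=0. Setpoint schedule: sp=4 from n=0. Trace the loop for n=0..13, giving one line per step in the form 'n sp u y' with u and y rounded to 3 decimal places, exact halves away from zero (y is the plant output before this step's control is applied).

0 4 3.000 0.000
1 4 -2.250 3.000
2 4 3.038 -1.050
3 4 -2.751 2.618
4 4 3.241 -1.704
5 4 -3.197 2.559
6 4 3.550 -2.174
7 4 -3.640 2.680
8 4 3.936 -2.568
9 4 -4.108 2.909
10 4 4.390 -2.944
11 4 -4.618 3.212
12 4 4.909 -3.333
13 4 -5.181 3.576

(exact arithmetic carried between steps; '≈' marks a value shown rounded to 6 d.p. or computed from one; I and e_prev carry over from the previous line; the table rounds u and y to 3 d.p., halves away from zero)
n=0: y=0, sp=4, e=sp−y=4; I=4, D=e−e_prev=4; u=0·4+0·4+3/4·4=3; next y=2/5·0+1·3=3
n=1: y=3, sp=4, e=sp−y=1; I=5, D=e−e_prev=-3; u=0·1+0·5+3/4·(-3)=-2.25; next y=2/5·3+1·(-2.25)=-1.05
n=2: y=-1.05, sp=4, e=sp−y=5.05; I=10.05, D=e−e_prev=4.05; u=0·5.05+0·10.05+3/4·4.05=3.0375; next y=2/5·(-1.05)+1·3.0375=2.6175
n=3: y=2.6175, sp=4, e=sp−y=1.3825; I=11.4325, D=e−e_prev=-3.6675; u=0·1.3825+0·11.4325+3/4·(-3.6675)=-2.750625; next y=2/5·2.6175+1·(-2.750625)=-1.703625
n=4: y=-1.703625, sp=4, e=sp−y=5.703625; I=17.136125, D=e−e_prev=4.321125; u=0·5.703625+0·17.136125+3/4·4.321125≈3.240844; next y=2/5·(-1.703625)+1·3.240844≈2.559394
n=5: y≈2.559394, sp=4, e=sp−y≈1.440606; I≈18.576731, D=e−e_prev≈-4.263019; u=0·1.440606+0·18.576731+3/4·(-4.263019)≈-3.197264; next y=2/5·2.559394+1·(-3.197264)≈-2.173507
n=6: y≈-2.173507, sp=4, e=sp−y≈6.173507; I≈24.750238, D=e−e_prev≈4.732900; u=0·6.173507+0·24.750238+3/4·4.732900≈3.549675; next y=2/5·(-2.173507)+1·3.549675≈2.680273
n=7: y≈2.680273, sp=4, e=sp−y≈1.319727; I≈26.069965, D=e−e_prev≈-4.853779; u=0·1.319727+0·26.069965+3/4·(-4.853779)≈-3.640334; next y=2/5·2.680273+1·(-3.640334)≈-2.568225
n=8: y≈-2.568225, sp=4, e=sp−y≈6.568225; I≈32.638191, D=e−e_prev≈5.248498; u=0·6.568225+0·32.638191+3/4·5.248498≈3.936373; next y=2/5·(-2.568225)+1·3.936373≈2.909083
n=9: y≈2.909083, sp=4, e=sp−y≈1.090917; I≈33.729107, D=e−e_prev≈-5.477309; u=0·1.090917+0·33.729107+3/4·(-5.477309)≈-4.107981; next y=2/5·2.909083+1·(-4.107981)≈-2.944348
n=10: y≈-2.944348, sp=4, e=sp−y≈6.944348; I≈40.673455, D=e−e_prev≈5.853431; u=0·6.944348+0·40.673455+3/4·5.853431≈4.390074; next y=2/5·(-2.944348)+1·4.390074≈3.212334
n=11: y≈3.212334, sp=4, e=sp−y≈0.787666; I≈41.461121, D=e−e_prev≈-6.156683; u=0·0.787666+0·41.461121+3/4·(-6.156683)≈-4.617512; next y=2/5·3.212334+1·(-4.617512)≈-3.332578
n=12: y≈-3.332578, sp=4, e=sp−y≈7.332578; I≈48.793699, D=e−e_prev≈6.544912; u=0·7.332578+0·48.793699+3/4·6.544912≈4.908684; next y=2/5·(-3.332578)+1·4.908684≈3.575653
n=13: y≈3.575653, sp=4, e=sp−y≈0.424347; I≈49.218046, D=e−e_prev≈-6.908231; u=0·0.424347+0·49.218046+3/4·(-6.908231)≈-5.181173; next y=2/5·3.575653+1·(-5.181173)≈-3.750912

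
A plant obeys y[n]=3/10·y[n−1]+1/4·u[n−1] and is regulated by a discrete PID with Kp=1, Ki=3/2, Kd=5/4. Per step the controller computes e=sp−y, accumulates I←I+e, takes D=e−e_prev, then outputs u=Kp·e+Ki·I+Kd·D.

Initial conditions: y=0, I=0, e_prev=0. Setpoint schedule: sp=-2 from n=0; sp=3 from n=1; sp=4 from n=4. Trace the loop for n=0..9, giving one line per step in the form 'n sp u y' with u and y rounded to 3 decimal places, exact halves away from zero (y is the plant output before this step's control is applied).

(exact arithmetic carried between steps; '≈' marks a value shown rounded to 6 d.p. or computed from one; I and e_prev carry over from the previous line; the table rounds u and y to 3 d.p., halves away from zero)
n=0: y=0, sp=-2, e=sp−y=-2; I=-2, D=e−e_prev=-2; u=1·(-2)+3/2·(-2)+5/4·(-2)=-7.5; next y=3/10·0+1/4·(-7.5)=-1.875
n=1: y=-1.875, sp=3, e=sp−y=4.875; I=2.875, D=e−e_prev=6.875; u=1·4.875+3/2·2.875+5/4·6.875=17.78125; next y=3/10·(-1.875)+1/4·17.78125≈3.882813
n=2: y≈3.882813, sp=3, e=sp−y≈-0.882813; I≈1.992188, D=e−e_prev≈-5.757813; u=1·(-0.882813)+3/2·1.992188+5/4·(-5.757813)≈-5.091797; next y=3/10·3.882813+1/4·(-5.091797)≈-0.108105
n=3: y≈-0.108105, sp=3, e=sp−y≈3.108105; I≈5.100293, D=e−e_prev≈3.990918; u=1·3.108105+3/2·5.100293+5/4·3.990918≈15.747192; next y=3/10·(-0.108105)+1/4·15.747192≈3.904366
n=4: y≈3.904366, sp=4, e=sp−y≈0.095634; I≈5.195927, D=e−e_prev≈-3.012472; u=1·0.095634+3/2·5.195927+5/4·(-3.012472)≈4.123933; next y=3/10·3.904366+1/4·4.123933≈2.202293
n=5: y≈2.202293, sp=4, e=sp−y≈1.797707; I≈6.993633, D=e−e_prev≈1.702073; u=1·1.797707+3/2·6.993633+5/4·1.702073≈14.415748; next y=3/10·2.202293+1/4·14.415748≈4.264625
n=6: y≈4.264625, sp=4, e=sp−y≈-0.264625; I≈6.729008, D=e−e_prev≈-2.062332; u=1·(-0.264625)+3/2·6.729008+5/4·(-2.062332)≈7.250973; next y=3/10·4.264625+1/4·7.250973≈3.092131
n=7: y≈3.092131, sp=4, e=sp−y≈0.907869; I≈7.636878, D=e−e_prev≈1.172494; u=1·0.907869+3/2·7.636878+5/4·1.172494≈13.828804; next y=3/10·3.092131+1/4·13.828804≈4.384840
n=8: y≈4.384840, sp=4, e=sp−y≈-0.384840; I≈7.252037, D=e−e_prev≈-1.292709; u=1·(-0.384840)+3/2·7.252037+5/4·(-1.292709)≈8.877329; next y=3/10·4.384840+1/4·8.877329≈3.534784
n=9: y≈3.534784, sp=4, e=sp−y≈0.465216; I≈7.717253, D=e−e_prev≈0.850056; u=1·0.465216+3/2·7.717253+5/4·0.850056≈13.103665; next y=3/10·3.534784+1/4·13.103665≈4.336352

0 -2 -7.500 0.000
1 3 17.781 -1.875
2 3 -5.092 3.883
3 3 15.747 -0.108
4 4 4.124 3.904
5 4 14.416 2.202
6 4 7.251 4.265
7 4 13.829 3.092
8 4 8.877 4.385
9 4 13.104 3.535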